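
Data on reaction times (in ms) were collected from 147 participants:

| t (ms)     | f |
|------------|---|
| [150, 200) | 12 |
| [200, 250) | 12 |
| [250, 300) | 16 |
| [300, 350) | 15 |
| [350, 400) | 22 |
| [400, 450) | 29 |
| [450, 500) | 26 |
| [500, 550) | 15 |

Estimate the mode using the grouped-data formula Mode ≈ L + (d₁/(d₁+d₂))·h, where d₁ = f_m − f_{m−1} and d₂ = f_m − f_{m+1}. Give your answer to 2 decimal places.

435.00

Modal class: [400, 450) (highest frequency 29).
d₁ = 29 − 22 = 7, d₂ = 29 − 26 = 3
Mode ≈ 400 + (7/(7+3)) × 50 = 400 + 35.0000 = 435.0000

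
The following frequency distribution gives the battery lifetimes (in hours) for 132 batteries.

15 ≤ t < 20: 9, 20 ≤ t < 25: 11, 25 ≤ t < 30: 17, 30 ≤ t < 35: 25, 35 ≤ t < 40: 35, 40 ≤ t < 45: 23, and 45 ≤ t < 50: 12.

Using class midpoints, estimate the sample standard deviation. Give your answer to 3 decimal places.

8.257

Midpoints: 17.5, 22.5, 27.5, 32.5, 37.5, 42.5, 47.5
n = 132, Σfm = 4545, mean = 34.4318
Σfm² = 165425
Σf(m − x̄)² = Σfm² − (Σfm)²/n = 165425 − 4545²/132 = 8932.3864
Sample variance = 8932.3864 / 131 = 68.1862
Standard deviation = √68.1862 = 8.2575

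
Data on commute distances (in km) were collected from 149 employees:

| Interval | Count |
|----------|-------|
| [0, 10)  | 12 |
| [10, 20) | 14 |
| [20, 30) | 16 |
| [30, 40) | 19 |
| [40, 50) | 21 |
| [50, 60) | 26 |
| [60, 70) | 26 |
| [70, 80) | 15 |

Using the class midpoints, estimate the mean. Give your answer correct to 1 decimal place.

Midpoints: 5, 15, 25, 35, 45, 55, 65, 75
Σfm = 12×5 + 14×15 + 16×25 + 19×35 + 21×45 + 26×55 + 26×65 + 15×75 = 6525
n = Σf = 149
Mean = 6525 / 149 = 43.7919

43.8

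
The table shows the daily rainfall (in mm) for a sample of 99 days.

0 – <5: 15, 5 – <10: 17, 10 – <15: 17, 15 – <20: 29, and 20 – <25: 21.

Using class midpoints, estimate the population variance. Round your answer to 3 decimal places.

46.511

Midpoints: 2.5, 7.5, 12.5, 17.5, 22.5
n = 99, Σfm = 1357.5, mean = 13.7121
Σfm² = 23218.75
Σf(m − x̄)² = Σfm² − (Σfm)²/n = 23218.75 − 1357.5²/99 = 4604.5455
Population variance = 4604.5455 / 99 = 46.5106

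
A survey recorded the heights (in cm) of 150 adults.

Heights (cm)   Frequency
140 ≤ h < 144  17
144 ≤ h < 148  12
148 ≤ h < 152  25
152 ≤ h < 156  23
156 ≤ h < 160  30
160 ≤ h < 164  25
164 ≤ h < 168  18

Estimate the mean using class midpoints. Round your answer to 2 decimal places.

154.91

Midpoints: 142, 146, 150, 154, 158, 162, 166
Σfm = 17×142 + 12×146 + 25×150 + 23×154 + 30×158 + 25×162 + 18×166 = 23236
n = Σf = 150
Mean = 23236 / 150 = 154.9067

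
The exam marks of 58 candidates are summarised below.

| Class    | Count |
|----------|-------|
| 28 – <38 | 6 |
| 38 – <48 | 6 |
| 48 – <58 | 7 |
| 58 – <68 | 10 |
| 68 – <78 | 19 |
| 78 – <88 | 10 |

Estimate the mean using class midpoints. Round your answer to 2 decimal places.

Midpoints: 33, 43, 53, 63, 73, 83
Σfm = 6×33 + 6×43 + 7×53 + 10×63 + 19×73 + 10×83 = 3674
n = Σf = 58
Mean = 3674 / 58 = 63.3448

63.34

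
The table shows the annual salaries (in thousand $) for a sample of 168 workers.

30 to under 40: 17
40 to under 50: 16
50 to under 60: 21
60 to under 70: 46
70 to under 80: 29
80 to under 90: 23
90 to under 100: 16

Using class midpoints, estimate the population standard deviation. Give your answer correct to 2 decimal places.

Midpoints: 35, 45, 55, 65, 75, 85, 95
n = 168, Σfm = 11110, mean = 66.1310
Σfm² = 784800
Σf(m − x̄)² = Σfm² − (Σfm)²/n = 784800 − 11110²/168 = 50085.1190
Population variance = 50085.1190 / 168 = 298.1257
Standard deviation = √298.1257 = 17.2663

17.27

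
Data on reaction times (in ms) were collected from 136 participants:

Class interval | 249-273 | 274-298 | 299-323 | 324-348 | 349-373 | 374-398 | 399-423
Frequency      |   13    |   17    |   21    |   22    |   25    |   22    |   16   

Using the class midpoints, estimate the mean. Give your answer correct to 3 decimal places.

340.228

Midpoints: 261, 286, 311, 336, 361, 386, 411
Σfm = 13×261 + 17×286 + 21×311 + 22×336 + 25×361 + 22×386 + 16×411 = 46271
n = Σf = 136
Mean = 46271 / 136 = 340.2279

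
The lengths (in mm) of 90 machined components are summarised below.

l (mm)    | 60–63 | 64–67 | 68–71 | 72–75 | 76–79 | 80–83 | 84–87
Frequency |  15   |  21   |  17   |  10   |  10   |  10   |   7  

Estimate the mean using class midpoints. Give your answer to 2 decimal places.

Midpoints: 61.5, 65.5, 69.5, 73.5, 77.5, 81.5, 85.5
Σfm = 15×61.5 + 21×65.5 + 17×69.5 + 10×73.5 + 10×77.5 + 10×81.5 + 7×85.5 = 6403
n = Σf = 90
Mean = 6403 / 90 = 71.1444

71.14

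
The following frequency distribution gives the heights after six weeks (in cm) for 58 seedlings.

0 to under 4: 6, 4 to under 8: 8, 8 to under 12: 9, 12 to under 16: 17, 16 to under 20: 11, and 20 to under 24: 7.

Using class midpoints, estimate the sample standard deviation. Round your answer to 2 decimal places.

Midpoints: 2, 6, 10, 14, 18, 22
n = 58, Σfm = 740, mean = 12.7586
Σfm² = 11496
Σf(m − x̄)² = Σfm² − (Σfm)²/n = 11496 − 740²/58 = 2054.6207
Sample variance = 2054.6207 / 57 = 36.0460
Standard deviation = √36.0460 = 6.0038

6.00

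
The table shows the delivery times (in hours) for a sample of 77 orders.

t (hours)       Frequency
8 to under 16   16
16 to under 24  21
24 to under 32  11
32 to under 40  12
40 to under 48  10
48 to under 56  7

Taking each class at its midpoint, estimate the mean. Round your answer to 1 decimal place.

28.0

Midpoints: 12, 20, 28, 36, 44, 52
Σfm = 16×12 + 21×20 + 11×28 + 12×36 + 10×44 + 7×52 = 2156
n = Σf = 77
Mean = 2156 / 77 = 28.0000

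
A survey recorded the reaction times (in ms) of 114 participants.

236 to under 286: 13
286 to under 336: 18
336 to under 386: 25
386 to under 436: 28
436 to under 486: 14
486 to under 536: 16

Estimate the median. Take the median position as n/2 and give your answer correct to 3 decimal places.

Cumulative frequencies: 13, 31, 56, 84, 98, 114
n = 114; position = n/2 = 57.
This falls in the class 386 to under 436: L = 386, F = 56, f = 28, h = 50.
Median ≈ 386 + ((57 − 56) / 28) × 50 = 387.7857

387.786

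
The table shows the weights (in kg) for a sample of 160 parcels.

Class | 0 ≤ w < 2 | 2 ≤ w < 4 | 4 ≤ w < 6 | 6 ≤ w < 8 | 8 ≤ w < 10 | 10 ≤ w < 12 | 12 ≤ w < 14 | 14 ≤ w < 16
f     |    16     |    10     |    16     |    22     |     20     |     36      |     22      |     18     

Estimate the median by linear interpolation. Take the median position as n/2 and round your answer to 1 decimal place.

Cumulative frequencies: 16, 26, 42, 64, 84, 120, 142, 160
n = 160; position = n/2 = 80.
This falls in the class 8 ≤ w < 10: L = 8, F = 64, f = 20, h = 2.
Median ≈ 8 + ((80 − 64) / 20) × 2 = 9.6000

9.6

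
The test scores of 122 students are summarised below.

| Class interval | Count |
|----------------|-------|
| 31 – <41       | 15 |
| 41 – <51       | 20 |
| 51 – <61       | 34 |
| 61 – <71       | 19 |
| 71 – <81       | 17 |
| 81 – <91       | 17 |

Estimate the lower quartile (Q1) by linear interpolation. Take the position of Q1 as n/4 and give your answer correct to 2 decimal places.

Cumulative frequencies: 15, 35, 69, 88, 105, 122
n = 122; position = n/4 = 30.5.
This falls in the class 41 – <51: L = 41, F = 15, f = 20, h = 10.
Lower quartile ≈ 41 + ((30.5 − 15) / 20) × 10 = 48.7500

48.75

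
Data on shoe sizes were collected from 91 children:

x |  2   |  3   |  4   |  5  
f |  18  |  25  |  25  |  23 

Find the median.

Cumulative frequencies: 18, 43, 68, 91
n = 91, so the median is the value in position (n+1)/2 = 46.
Position 46 falls at value 4.

4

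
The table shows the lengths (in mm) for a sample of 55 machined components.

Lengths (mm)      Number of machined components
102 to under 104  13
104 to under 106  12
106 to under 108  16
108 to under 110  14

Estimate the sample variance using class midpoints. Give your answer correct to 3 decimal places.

Midpoints: 103, 105, 107, 109
n = 55, Σfm = 5837, mean = 106.1273
Σfm² = 619735
Σf(m − x̄)² = Σfm² − (Σfm)²/n = 619735 − 5837²/55 = 270.1091
Sample variance = 270.1091 / 54 = 5.0020

5.002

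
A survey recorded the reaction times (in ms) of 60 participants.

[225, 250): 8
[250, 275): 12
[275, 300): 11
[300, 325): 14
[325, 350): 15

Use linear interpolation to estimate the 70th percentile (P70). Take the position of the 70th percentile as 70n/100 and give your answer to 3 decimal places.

319.643

Cumulative frequencies: 8, 20, 31, 45, 60
n = 60; position = 70n/100 = 42.
This falls in the class [300, 325): L = 300, F = 31, f = 14, h = 25.
70th percentile ≈ 300 + ((42 − 31) / 14) × 25 = 319.6429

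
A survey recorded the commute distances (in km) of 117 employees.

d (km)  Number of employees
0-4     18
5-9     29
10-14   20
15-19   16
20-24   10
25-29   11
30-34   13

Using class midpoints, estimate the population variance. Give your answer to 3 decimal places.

Midpoints: 2, 7, 12, 17, 22, 27, 32
n = 117, Σfm = 1684, mean = 14.3932
Σfm² = 35168
Σf(m − x̄)² = Σfm² − (Σfm)²/n = 35168 − 1684²/117 = 10929.9145
Population variance = 10929.9145 / 117 = 93.4181

93.418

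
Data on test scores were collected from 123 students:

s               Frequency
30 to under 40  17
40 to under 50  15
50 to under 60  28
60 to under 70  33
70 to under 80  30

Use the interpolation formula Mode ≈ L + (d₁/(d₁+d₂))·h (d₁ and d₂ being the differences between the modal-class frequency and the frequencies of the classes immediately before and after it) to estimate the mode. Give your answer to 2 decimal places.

66.25

Modal class: 60 to under 70 (highest frequency 33).
d₁ = 33 − 28 = 5, d₂ = 33 − 30 = 3
Mode ≈ 60 + (5/(5+3)) × 10 = 60 + 6.2500 = 66.2500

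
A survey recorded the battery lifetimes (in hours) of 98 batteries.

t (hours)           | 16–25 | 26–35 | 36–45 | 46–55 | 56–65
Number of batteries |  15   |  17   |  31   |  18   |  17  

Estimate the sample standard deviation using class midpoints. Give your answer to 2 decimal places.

Midpoints: 20.5, 30.5, 40.5, 50.5, 60.5
n = 98, Σfm = 4019, mean = 41.0102
Σfm² = 181094.5
Σf(m − x̄)² = Σfm² − (Σfm)²/n = 181094.5 − 4019²/98 = 16274.4898
Sample variance = 16274.4898 / 97 = 167.7782
Standard deviation = √167.7782 = 12.9529

12.95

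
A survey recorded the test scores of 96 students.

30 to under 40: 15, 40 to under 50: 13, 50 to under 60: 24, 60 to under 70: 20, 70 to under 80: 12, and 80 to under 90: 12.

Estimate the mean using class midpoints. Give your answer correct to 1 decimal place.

58.9

Midpoints: 35, 45, 55, 65, 75, 85
Σfm = 15×35 + 13×45 + 24×55 + 20×65 + 12×75 + 12×85 = 5650
n = Σf = 96
Mean = 5650 / 96 = 58.8542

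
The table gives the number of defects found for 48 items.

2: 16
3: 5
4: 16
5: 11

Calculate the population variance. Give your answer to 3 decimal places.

1.373

Values: 2, 3, 4, 5
n = 48, Σfx = 166, mean = 3.4583
Σfx² = 640
Σf(x − x̄)² = Σfx² − (Σfx)²/n = 640 − 166²/48 = 65.9167
Population variance = 65.9167 / 48 = 1.3733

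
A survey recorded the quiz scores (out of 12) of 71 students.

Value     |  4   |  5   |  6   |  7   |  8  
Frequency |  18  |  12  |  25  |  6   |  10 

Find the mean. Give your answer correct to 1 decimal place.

Values: 4, 5, 6, 7, 8
Σfx = 18×4 + 12×5 + 25×6 + 6×7 + 10×8 = 404
n = Σf = 71
Mean = 404 / 71 = 5.6901

5.7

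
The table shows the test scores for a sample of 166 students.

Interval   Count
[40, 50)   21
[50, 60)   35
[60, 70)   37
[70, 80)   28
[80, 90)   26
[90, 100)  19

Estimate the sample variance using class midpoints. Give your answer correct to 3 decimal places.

Midpoints: 45, 55, 65, 75, 85, 95
n = 166, Σfm = 11390, mean = 68.6145
Σfm² = 821550
Σf(m − x̄)² = Σfm² − (Σfm)²/n = 821550 − 11390²/166 = 40031.3253
Sample variance = 40031.3253 / 165 = 242.6141

242.614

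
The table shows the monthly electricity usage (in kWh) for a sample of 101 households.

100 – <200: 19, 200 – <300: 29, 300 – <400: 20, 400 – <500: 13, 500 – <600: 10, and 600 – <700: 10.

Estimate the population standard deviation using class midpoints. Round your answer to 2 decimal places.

Midpoints: 150, 250, 350, 450, 550, 650
n = 101, Σfm = 34950, mean = 346.0396
Σfm² = 14572500
Σf(m − x̄)² = Σfm² − (Σfm)²/n = 14572500 − 34950²/101 = 2478415.8416
Population variance = 2478415.8416 / 101 = 24538.7707
Standard deviation = √24538.7707 = 156.6486

156.65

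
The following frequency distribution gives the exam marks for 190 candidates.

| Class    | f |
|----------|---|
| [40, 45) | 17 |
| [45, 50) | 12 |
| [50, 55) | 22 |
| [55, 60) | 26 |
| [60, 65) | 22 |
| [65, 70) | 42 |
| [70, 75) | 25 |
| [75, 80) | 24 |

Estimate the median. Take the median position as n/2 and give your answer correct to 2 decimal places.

64.09

Cumulative frequencies: 17, 29, 51, 77, 99, 141, 166, 190
n = 190; position = n/2 = 95.
This falls in the class [60, 65): L = 60, F = 77, f = 22, h = 5.
Median ≈ 60 + ((95 − 77) / 22) × 5 = 64.0909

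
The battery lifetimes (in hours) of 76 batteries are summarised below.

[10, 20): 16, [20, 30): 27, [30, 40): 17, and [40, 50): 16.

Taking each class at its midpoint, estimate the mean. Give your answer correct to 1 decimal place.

Midpoints: 15, 25, 35, 45
Σfm = 16×15 + 27×25 + 17×35 + 16×45 = 2230
n = Σf = 76
Mean = 2230 / 76 = 29.3421

29.3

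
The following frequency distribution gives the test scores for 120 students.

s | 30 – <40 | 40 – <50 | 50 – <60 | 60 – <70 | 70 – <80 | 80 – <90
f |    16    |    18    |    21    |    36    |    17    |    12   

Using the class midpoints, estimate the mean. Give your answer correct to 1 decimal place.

Midpoints: 35, 45, 55, 65, 75, 85
Σfm = 16×35 + 18×45 + 21×55 + 36×65 + 17×75 + 12×85 = 7160
n = Σf = 120
Mean = 7160 / 120 = 59.6667

59.7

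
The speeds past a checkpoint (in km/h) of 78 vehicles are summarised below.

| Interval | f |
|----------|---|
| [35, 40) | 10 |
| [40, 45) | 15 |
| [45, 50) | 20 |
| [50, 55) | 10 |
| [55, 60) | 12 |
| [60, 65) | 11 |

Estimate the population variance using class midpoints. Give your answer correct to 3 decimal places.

Midpoints: 37.5, 42.5, 47.5, 52.5, 57.5, 62.5
n = 78, Σfm = 3865, mean = 49.5513
Σfm² = 196487.5
Σf(m − x̄)² = Σfm² − (Σfm)²/n = 196487.5 − 3865²/78 = 4971.7949
Population variance = 4971.7949 / 78 = 63.7410

63.741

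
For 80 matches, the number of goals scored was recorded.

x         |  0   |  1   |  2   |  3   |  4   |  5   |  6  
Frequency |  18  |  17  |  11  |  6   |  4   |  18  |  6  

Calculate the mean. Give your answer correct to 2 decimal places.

2.49

Values: 0, 1, 2, 3, 4, 5, 6
Σfx = 18×0 + 17×1 + 11×2 + 6×3 + 4×4 + 18×5 + 6×6 = 199
n = Σf = 80
Mean = 199 / 80 = 2.4875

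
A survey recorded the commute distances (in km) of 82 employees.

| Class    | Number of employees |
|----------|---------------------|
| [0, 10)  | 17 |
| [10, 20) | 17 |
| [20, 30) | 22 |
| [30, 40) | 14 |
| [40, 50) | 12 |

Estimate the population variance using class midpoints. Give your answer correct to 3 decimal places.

176.755

Midpoints: 5, 15, 25, 35, 45
n = 82, Σfm = 1920, mean = 23.4146
Σfm² = 59450
Σf(m − x̄)² = Σfm² − (Σfm)²/n = 59450 − 1920²/82 = 14493.9024
Population variance = 14493.9024 / 82 = 176.7549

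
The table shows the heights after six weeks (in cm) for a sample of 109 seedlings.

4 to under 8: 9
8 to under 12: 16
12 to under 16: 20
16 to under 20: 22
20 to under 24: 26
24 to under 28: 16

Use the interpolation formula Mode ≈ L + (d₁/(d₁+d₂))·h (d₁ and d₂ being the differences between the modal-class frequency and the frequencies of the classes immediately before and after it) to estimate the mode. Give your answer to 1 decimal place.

21.1

Modal class: 20 to under 24 (highest frequency 26).
d₁ = 26 − 22 = 4, d₂ = 26 − 16 = 10
Mode ≈ 20 + (4/(4+10)) × 4 = 20 + 1.1429 = 21.1429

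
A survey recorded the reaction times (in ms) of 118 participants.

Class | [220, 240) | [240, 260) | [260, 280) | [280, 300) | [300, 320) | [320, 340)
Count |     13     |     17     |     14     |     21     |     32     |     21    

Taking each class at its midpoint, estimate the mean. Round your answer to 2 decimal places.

287.80

Midpoints: 230, 250, 270, 290, 310, 330
Σfm = 13×230 + 17×250 + 14×270 + 21×290 + 32×310 + 21×330 = 33960
n = Σf = 118
Mean = 33960 / 118 = 287.7966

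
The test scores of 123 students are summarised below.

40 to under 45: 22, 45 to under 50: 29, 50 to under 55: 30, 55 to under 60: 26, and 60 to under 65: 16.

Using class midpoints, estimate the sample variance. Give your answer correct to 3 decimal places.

42.043

Midpoints: 42.5, 47.5, 52.5, 57.5, 62.5
n = 123, Σfm = 6382.5, mean = 51.8902
Σfm² = 336318.75
Σf(m − x̄)² = Σfm² − (Σfm)²/n = 336318.75 − 6382.5²/123 = 5129.2683
Sample variance = 5129.2683 / 122 = 42.0432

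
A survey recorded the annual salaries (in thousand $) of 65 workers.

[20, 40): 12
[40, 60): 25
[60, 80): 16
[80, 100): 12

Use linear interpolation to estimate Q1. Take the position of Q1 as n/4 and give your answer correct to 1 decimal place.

43.4

Cumulative frequencies: 12, 37, 53, 65
n = 65; position = n/4 = 16.25.
This falls in the class [40, 60): L = 40, F = 12, f = 25, h = 20.
Lower quartile ≈ 40 + ((16.25 − 12) / 25) × 20 = 43.4000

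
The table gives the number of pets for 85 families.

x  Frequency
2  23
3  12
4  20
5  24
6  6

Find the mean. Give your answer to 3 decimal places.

Values: 2, 3, 4, 5, 6
Σfx = 23×2 + 12×3 + 20×4 + 24×5 + 6×6 = 318
n = Σf = 85
Mean = 318 / 85 = 3.7412

3.741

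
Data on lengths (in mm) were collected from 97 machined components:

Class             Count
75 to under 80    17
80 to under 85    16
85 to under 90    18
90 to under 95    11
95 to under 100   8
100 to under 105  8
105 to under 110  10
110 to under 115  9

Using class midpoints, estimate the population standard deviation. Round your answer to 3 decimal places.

Midpoints: 77.5, 82.5, 87.5, 92.5, 97.5, 102.5, 107.5, 112.5
n = 97, Σfm = 8917.5, mean = 91.9330
Σfm² = 832506.25
Σf(m − x̄)² = Σfm² − (Σfm)²/n = 832506.25 − 8917.5²/97 = 12693.8144
Population variance = 12693.8144 / 97 = 130.8641
Standard deviation = √130.8641 = 11.4396

11.440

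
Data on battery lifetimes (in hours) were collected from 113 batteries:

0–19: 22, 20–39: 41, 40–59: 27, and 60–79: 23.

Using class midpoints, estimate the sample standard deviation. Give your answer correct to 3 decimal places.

20.527

Midpoints: 9.5, 29.5, 49.5, 69.5
n = 113, Σfm = 4353.5, mean = 38.5265
Σfm² = 214918.25
Σf(m − x̄)² = Σfm² − (Σfm)²/n = 214918.25 − 4353.5²/113 = 47192.9204
Sample variance = 47192.9204 / 112 = 421.3654
Standard deviation = √421.3654 = 20.5272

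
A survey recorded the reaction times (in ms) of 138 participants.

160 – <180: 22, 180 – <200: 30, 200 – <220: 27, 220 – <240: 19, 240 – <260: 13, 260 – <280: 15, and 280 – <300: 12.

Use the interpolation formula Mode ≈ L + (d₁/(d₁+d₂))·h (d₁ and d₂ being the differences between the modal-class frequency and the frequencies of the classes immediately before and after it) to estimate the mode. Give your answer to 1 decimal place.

Modal class: 180 – <200 (highest frequency 30).
d₁ = 30 − 22 = 8, d₂ = 30 − 27 = 3
Mode ≈ 180 + (8/(8+3)) × 20 = 180 + 14.5455 = 194.5455

194.5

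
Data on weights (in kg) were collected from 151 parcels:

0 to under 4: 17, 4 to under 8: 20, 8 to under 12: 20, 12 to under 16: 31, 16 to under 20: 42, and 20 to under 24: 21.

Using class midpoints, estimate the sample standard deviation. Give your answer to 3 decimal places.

6.318

Midpoints: 2, 6, 10, 14, 18, 22
n = 151, Σfm = 2006, mean = 13.2848
Σfm² = 32636
Σf(m − x̄)² = Σfm² − (Σfm)²/n = 32636 − 2006²/151 = 5986.7550
Sample variance = 5986.7550 / 150 = 39.9117
Standard deviation = √39.9117 = 6.3176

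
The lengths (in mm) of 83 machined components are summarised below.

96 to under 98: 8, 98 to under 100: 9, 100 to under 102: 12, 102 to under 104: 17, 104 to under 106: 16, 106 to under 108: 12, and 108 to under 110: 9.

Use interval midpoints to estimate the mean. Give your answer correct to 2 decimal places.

Midpoints: 97, 99, 101, 103, 105, 107, 109
Σfm = 8×97 + 9×99 + 12×101 + 17×103 + 16×105 + 12×107 + 9×109 = 8575
n = Σf = 83
Mean = 8575 / 83 = 103.3133

103.31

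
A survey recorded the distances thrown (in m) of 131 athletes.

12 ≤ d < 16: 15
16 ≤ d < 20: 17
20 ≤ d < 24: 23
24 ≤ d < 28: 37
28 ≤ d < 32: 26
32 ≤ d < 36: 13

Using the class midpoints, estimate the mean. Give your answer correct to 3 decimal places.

24.473

Midpoints: 14, 18, 22, 26, 30, 34
Σfm = 15×14 + 17×18 + 23×22 + 37×26 + 26×30 + 13×34 = 3206
n = Σf = 131
Mean = 3206 / 131 = 24.4733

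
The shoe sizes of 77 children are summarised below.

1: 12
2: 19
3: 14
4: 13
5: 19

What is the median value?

3

Cumulative frequencies: 12, 31, 45, 58, 77
n = 77, so the median is the value in position (n+1)/2 = 39.
Position 39 falls at value 3.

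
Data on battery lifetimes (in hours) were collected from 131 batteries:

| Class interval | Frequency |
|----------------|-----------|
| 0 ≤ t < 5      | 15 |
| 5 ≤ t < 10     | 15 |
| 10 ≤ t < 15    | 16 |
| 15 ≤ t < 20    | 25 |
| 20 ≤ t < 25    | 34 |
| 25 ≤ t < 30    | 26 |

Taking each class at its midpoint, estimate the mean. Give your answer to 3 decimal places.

Midpoints: 2.5, 7.5, 12.5, 17.5, 22.5, 27.5
Σfm = 15×2.5 + 15×7.5 + 16×12.5 + 25×17.5 + 34×22.5 + 26×27.5 = 2267.5
n = Σf = 131
Mean = 2267.5 / 131 = 17.3092

17.309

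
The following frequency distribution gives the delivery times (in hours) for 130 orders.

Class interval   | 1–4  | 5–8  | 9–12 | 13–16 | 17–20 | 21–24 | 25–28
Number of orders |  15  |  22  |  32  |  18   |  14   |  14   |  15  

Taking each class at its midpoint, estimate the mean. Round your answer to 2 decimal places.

Midpoints: 2.5, 6.5, 10.5, 14.5, 18.5, 22.5, 26.5
Σfm = 15×2.5 + 22×6.5 + 32×10.5 + 18×14.5 + 14×18.5 + 14×22.5 + 15×26.5 = 1749
n = Σf = 130
Mean = 1749 / 130 = 13.4538

13.45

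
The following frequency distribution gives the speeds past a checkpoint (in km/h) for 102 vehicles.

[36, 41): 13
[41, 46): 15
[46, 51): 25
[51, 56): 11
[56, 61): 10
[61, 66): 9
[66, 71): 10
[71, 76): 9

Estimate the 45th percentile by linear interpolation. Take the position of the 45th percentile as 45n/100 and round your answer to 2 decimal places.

Cumulative frequencies: 13, 28, 53, 64, 74, 83, 93, 102
n = 102; position = 45n/100 = 45.9.
This falls in the class [46, 51): L = 46, F = 28, f = 25, h = 5.
45th percentile ≈ 46 + ((45.9 − 28) / 25) × 5 = 49.5800

49.58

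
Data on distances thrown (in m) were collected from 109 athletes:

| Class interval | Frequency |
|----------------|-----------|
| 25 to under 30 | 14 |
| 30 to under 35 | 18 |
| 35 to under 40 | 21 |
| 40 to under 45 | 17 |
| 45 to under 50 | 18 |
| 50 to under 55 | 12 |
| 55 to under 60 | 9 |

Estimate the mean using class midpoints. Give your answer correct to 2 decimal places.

Midpoints: 27.5, 32.5, 37.5, 42.5, 47.5, 52.5, 57.5
Σfm = 14×27.5 + 18×32.5 + 21×37.5 + 17×42.5 + 18×47.5 + 12×52.5 + 9×57.5 = 4482.5
n = Σf = 109
Mean = 4482.5 / 109 = 41.1239

41.12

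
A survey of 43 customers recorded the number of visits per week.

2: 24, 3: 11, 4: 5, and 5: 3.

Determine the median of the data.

Cumulative frequencies: 24, 35, 40, 43
n = 43, so the median is the value in position (n+1)/2 = 22.
Position 22 falls at value 2.

2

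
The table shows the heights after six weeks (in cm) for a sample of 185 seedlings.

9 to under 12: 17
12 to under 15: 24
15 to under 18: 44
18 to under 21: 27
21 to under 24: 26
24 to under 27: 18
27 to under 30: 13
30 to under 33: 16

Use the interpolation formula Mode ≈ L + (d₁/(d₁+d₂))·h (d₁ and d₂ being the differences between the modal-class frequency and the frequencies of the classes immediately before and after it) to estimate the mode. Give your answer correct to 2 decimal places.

16.62

Modal class: 15 to under 18 (highest frequency 44).
d₁ = 44 − 24 = 20, d₂ = 44 − 27 = 17
Mode ≈ 15 + (20/(20+17)) × 3 = 15 + 1.6216 = 16.6216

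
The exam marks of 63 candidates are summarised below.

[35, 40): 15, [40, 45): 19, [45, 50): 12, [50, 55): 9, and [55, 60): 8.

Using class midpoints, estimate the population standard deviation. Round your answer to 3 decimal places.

Midpoints: 37.5, 42.5, 47.5, 52.5, 57.5
n = 63, Σfm = 2872.5, mean = 45.5952
Σfm² = 133743.75
Σf(m − x̄)² = Σfm² − (Σfm)²/n = 133743.75 − 2872.5²/63 = 2771.4286
Population variance = 2771.4286 / 63 = 43.9909
Standard deviation = √43.9909 = 6.6326

6.633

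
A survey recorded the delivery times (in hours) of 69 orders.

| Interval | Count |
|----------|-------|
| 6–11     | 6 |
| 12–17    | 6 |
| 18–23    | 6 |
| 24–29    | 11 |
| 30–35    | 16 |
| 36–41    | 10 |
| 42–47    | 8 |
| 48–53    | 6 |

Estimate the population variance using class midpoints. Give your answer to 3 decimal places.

Midpoints: 8.5, 14.5, 20.5, 26.5, 32.5, 38.5, 44.5, 50.5
n = 69, Σfm = 2116.5, mean = 30.6739
Σfm² = 74807.25
Σf(m − x̄)² = Σfm² − (Σfm)²/n = 74807.25 − 2116.5²/69 = 9885.9130
Population variance = 9885.9130 / 69 = 143.2741

143.274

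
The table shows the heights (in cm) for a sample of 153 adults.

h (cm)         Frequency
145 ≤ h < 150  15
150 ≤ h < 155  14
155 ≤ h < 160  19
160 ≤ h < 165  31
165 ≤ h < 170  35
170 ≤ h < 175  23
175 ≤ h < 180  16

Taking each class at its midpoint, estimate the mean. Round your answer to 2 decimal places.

Midpoints: 147.5, 152.5, 157.5, 162.5, 167.5, 172.5, 177.5
Σfm = 15×147.5 + 14×152.5 + 19×157.5 + 31×162.5 + 35×167.5 + 23×172.5 + 16×177.5 = 25047.5
n = Σf = 153
Mean = 25047.5 / 153 = 163.7092

163.71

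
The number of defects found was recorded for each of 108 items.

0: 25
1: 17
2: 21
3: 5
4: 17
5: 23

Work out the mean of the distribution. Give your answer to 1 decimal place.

Values: 0, 1, 2, 3, 4, 5
Σfx = 25×0 + 17×1 + 21×2 + 5×3 + 17×4 + 23×5 = 257
n = Σf = 108
Mean = 257 / 108 = 2.3796

2.4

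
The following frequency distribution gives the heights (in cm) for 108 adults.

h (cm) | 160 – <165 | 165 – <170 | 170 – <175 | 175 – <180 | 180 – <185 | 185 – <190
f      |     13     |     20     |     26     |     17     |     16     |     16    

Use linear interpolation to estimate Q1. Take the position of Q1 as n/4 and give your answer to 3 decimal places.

168.500

Cumulative frequencies: 13, 33, 59, 76, 92, 108
n = 108; position = n/4 = 27.
This falls in the class 165 – <170: L = 165, F = 13, f = 20, h = 5.
Lower quartile ≈ 165 + ((27 − 13) / 20) × 5 = 168.5000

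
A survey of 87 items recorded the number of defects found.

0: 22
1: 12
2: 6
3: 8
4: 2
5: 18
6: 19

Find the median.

Cumulative frequencies: 22, 34, 40, 48, 50, 68, 87
n = 87, so the median is the value in position (n+1)/2 = 44.
Position 44 falls at value 3.

3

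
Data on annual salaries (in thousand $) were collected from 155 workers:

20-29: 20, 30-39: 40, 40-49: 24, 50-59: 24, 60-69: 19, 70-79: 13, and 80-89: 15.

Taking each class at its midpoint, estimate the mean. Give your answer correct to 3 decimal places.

49.726

Midpoints: 24.5, 34.5, 44.5, 54.5, 64.5, 74.5, 84.5
Σfm = 20×24.5 + 40×34.5 + 24×44.5 + 24×54.5 + 19×64.5 + 13×74.5 + 15×84.5 = 7707.5
n = Σf = 155
Mean = 7707.5 / 155 = 49.7258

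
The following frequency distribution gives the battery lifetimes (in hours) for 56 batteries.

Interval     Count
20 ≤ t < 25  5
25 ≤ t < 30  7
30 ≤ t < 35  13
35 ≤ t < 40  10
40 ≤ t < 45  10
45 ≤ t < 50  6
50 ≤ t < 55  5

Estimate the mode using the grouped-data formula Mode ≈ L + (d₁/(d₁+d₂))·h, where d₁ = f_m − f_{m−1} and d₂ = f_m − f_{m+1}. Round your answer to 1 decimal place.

33.3

Modal class: 30 ≤ t < 35 (highest frequency 13).
d₁ = 13 − 7 = 6, d₂ = 13 − 10 = 3
Mode ≈ 30 + (6/(6+3)) × 5 = 30 + 3.3333 = 33.3333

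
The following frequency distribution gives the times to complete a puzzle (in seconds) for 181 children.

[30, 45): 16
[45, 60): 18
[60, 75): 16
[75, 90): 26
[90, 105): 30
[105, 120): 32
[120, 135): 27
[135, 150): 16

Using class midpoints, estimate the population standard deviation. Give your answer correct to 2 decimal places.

31.18

Midpoints: 37.5, 52.5, 67.5, 82.5, 97.5, 112.5, 127.5, 142.5
n = 181, Σfm = 17017.5, mean = 94.0193
Σfm² = 1775981.25
Σf(m − x̄)² = Σfm² − (Σfm)²/n = 1775981.25 − 17017.5²/181 = 176007.1823
Population variance = 176007.1823 / 181 = 972.4154
Standard deviation = √972.4154 = 31.1836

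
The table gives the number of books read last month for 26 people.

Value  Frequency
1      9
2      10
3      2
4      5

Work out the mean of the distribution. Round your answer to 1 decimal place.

Values: 1, 2, 3, 4
Σfx = 9×1 + 10×2 + 2×3 + 5×4 = 55
n = Σf = 26
Mean = 55 / 26 = 2.1154

2.1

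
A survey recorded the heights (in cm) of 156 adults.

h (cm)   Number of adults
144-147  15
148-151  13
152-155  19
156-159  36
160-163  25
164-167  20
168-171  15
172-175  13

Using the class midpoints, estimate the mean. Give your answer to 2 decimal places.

Midpoints: 145.5, 149.5, 153.5, 157.5, 161.5, 165.5, 169.5, 173.5
Σfm = 15×145.5 + 13×149.5 + 19×153.5 + 36×157.5 + 25×161.5 + 20×165.5 + 15×169.5 + 13×173.5 = 24858
n = Σf = 156
Mean = 24858 / 156 = 159.3462

159.35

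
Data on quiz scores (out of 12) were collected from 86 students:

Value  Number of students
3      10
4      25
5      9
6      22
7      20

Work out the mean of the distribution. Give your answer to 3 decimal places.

5.198

Values: 3, 4, 5, 6, 7
Σfx = 10×3 + 25×4 + 9×5 + 22×6 + 20×7 = 447
n = Σf = 86
Mean = 447 / 86 = 5.1977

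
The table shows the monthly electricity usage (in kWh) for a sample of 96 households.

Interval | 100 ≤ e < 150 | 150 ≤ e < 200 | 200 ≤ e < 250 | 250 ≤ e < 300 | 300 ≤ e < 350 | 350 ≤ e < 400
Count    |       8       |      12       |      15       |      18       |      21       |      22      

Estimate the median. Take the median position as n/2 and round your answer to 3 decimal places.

Cumulative frequencies: 8, 20, 35, 53, 74, 96
n = 96; position = n/2 = 48.
This falls in the class 250 ≤ e < 300: L = 250, F = 35, f = 18, h = 50.
Median ≈ 250 + ((48 − 35) / 18) × 50 = 286.1111

286.111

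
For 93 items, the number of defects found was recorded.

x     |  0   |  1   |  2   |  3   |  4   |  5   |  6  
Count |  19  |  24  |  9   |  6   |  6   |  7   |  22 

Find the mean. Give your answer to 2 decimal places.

2.70

Values: 0, 1, 2, 3, 4, 5, 6
Σfx = 19×0 + 24×1 + 9×2 + 6×3 + 6×4 + 7×5 + 22×6 = 251
n = Σf = 93
Mean = 251 / 93 = 2.6989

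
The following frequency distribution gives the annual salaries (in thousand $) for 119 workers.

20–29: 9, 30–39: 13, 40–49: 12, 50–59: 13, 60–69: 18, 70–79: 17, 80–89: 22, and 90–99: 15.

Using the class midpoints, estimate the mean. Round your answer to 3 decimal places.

63.996

Midpoints: 24.5, 34.5, 44.5, 54.5, 64.5, 74.5, 84.5, 94.5
Σfm = 9×24.5 + 13×34.5 + 12×44.5 + 13×54.5 + 18×64.5 + 17×74.5 + 22×84.5 + 15×94.5 = 7615.5
n = Σf = 119
Mean = 7615.5 / 119 = 63.9958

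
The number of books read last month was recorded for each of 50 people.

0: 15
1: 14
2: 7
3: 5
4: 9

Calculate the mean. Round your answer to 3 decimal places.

Values: 0, 1, 2, 3, 4
Σfx = 15×0 + 14×1 + 7×2 + 5×3 + 9×4 = 79
n = Σf = 50
Mean = 79 / 50 = 1.5800

1.580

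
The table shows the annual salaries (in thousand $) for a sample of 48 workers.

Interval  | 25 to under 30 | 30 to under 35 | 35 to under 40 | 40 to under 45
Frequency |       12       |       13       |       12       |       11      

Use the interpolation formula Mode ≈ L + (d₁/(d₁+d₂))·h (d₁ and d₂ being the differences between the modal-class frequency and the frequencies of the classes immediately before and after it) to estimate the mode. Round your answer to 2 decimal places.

32.50

Modal class: 30 to under 35 (highest frequency 13).
d₁ = 13 − 12 = 1, d₂ = 13 − 12 = 1
Mode ≈ 30 + (1/(1+1)) × 5 = 30 + 2.5000 = 32.5000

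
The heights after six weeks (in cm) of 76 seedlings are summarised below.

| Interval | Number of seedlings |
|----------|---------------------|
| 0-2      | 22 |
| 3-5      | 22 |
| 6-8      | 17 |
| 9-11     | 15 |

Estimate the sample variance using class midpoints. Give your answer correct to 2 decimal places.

Midpoints: 1, 4, 7, 10
n = 76, Σfm = 379, mean = 4.9868
Σfm² = 2707
Σf(m − x̄)² = Σfm² − (Σfm)²/n = 2707 − 379²/76 = 816.9868
Sample variance = 816.9868 / 75 = 10.8932

10.89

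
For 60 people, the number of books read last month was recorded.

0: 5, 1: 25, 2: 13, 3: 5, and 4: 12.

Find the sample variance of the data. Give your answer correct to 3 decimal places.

Values: 0, 1, 2, 3, 4
n = 60, Σfx = 114, mean = 1.9000
Σfx² = 314
Σf(x − x̄)² = Σfx² − (Σfx)²/n = 314 − 114²/60 = 97.4000
Sample variance = 97.4000 / 59 = 1.6508

1.651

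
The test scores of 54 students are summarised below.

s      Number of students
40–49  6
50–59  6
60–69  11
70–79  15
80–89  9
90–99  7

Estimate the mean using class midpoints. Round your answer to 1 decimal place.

Midpoints: 44.5, 54.5, 64.5, 74.5, 84.5, 94.5
Σfm = 6×44.5 + 6×54.5 + 11×64.5 + 15×74.5 + 9×84.5 + 7×94.5 = 3843
n = Σf = 54
Mean = 3843 / 54 = 71.1667

71.2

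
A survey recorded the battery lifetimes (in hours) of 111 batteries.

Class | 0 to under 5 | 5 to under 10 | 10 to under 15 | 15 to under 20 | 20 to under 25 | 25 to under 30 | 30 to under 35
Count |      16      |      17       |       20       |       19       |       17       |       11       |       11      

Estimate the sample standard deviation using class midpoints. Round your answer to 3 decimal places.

Midpoints: 2.5, 7.5, 12.5, 17.5, 22.5, 27.5, 32.5
n = 111, Σfm = 1792.5, mean = 16.1486
Σfm² = 38543.75
Σf(m − x̄)² = Σfm² − (Σfm)²/n = 38543.75 − 1792.5²/111 = 9597.2973
Sample variance = 9597.2973 / 110 = 87.2482
Standard deviation = √87.2482 = 9.3407

9.341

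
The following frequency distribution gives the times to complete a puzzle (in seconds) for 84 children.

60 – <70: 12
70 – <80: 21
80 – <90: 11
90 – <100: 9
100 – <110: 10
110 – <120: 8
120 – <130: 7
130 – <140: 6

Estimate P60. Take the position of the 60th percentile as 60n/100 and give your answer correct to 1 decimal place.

Cumulative frequencies: 12, 33, 44, 53, 63, 71, 78, 84
n = 84; position = 60n/100 = 50.4.
This falls in the class 90 – <100: L = 90, F = 44, f = 9, h = 10.
60th percentile ≈ 90 + ((50.4 − 44) / 9) × 10 = 97.1111

97.1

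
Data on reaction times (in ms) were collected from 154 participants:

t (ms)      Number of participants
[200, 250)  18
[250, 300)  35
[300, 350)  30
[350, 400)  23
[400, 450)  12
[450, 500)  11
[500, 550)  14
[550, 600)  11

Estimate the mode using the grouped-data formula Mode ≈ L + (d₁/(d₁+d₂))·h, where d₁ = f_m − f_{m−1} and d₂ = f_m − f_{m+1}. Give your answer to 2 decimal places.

288.64

Modal class: [250, 300) (highest frequency 35).
d₁ = 35 − 18 = 17, d₂ = 35 − 30 = 5
Mode ≈ 250 + (17/(17+5)) × 50 = 250 + 38.6364 = 288.6364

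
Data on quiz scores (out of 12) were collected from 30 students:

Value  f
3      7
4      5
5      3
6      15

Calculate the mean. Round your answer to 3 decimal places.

4.867

Values: 3, 4, 5, 6
Σfx = 7×3 + 5×4 + 3×5 + 15×6 = 146
n = Σf = 30
Mean = 146 / 30 = 4.8667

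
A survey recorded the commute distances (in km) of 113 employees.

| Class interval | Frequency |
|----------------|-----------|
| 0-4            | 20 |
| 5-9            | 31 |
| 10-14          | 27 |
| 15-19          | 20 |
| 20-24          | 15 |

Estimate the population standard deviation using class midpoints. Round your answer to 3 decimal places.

6.434

Midpoints: 2, 7, 12, 17, 22
n = 113, Σfm = 1251, mean = 11.0708
Σfm² = 18527
Σf(m − x̄)² = Σfm² − (Σfm)²/n = 18527 − 1251²/113 = 4677.4336
Population variance = 4677.4336 / 113 = 41.3932
Standard deviation = √41.3932 = 6.4338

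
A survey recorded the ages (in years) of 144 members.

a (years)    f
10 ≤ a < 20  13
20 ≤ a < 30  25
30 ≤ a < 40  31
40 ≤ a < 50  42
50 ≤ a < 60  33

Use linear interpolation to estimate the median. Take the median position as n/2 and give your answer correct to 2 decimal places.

Cumulative frequencies: 13, 38, 69, 111, 144
n = 144; position = n/2 = 72.
This falls in the class 40 ≤ a < 50: L = 40, F = 69, f = 42, h = 10.
Median ≈ 40 + ((72 − 69) / 42) × 10 = 40.7143

40.71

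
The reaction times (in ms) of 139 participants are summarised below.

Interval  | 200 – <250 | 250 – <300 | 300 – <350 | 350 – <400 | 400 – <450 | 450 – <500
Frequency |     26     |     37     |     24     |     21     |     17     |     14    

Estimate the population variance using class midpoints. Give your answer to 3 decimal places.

6394.597

Midpoints: 225, 275, 325, 375, 425, 475
n = 139, Σfm = 45575, mean = 327.8777
Σfm² = 15831875
Σf(m − x̄)² = Σfm² − (Σfm)²/n = 15831875 − 45575²/139 = 888848.9209
Population variance = 888848.9209 / 139 = 6394.5966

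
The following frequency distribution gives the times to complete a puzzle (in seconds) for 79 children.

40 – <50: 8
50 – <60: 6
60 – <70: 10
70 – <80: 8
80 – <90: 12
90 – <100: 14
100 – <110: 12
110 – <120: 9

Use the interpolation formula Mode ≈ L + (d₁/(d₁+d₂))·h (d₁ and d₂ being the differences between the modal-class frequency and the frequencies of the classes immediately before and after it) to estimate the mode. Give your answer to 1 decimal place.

Modal class: 90 – <100 (highest frequency 14).
d₁ = 14 − 12 = 2, d₂ = 14 − 12 = 2
Mode ≈ 90 + (2/(2+2)) × 10 = 90 + 5.0000 = 95.0000

95.0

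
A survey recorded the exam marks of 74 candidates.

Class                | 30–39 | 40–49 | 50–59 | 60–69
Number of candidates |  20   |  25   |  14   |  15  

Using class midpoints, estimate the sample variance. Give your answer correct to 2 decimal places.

Midpoints: 34.5, 44.5, 54.5, 64.5
n = 74, Σfm = 3533, mean = 47.7432
Σfm² = 177298.5
Σf(m − x̄)² = Σfm² − (Σfm)²/n = 177298.5 − 3533²/74 = 8621.6216
Sample variance = 8621.6216 / 73 = 118.1044

118.10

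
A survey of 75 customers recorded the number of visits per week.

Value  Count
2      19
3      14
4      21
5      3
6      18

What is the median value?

4

Cumulative frequencies: 19, 33, 54, 57, 75
n = 75, so the median is the value in position (n+1)/2 = 38.
Position 38 falls at value 4.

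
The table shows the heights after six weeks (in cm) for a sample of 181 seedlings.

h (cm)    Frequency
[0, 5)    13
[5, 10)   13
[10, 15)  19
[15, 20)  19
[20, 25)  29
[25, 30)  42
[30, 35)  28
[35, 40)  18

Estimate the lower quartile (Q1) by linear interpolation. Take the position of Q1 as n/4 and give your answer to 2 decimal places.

Cumulative frequencies: 13, 26, 45, 64, 93, 135, 163, 181
n = 181; position = n/4 = 45.25.
This falls in the class [15, 20): L = 15, F = 45, f = 19, h = 5.
Lower quartile ≈ 15 + ((45.25 − 45) / 19) × 5 = 15.0658

15.07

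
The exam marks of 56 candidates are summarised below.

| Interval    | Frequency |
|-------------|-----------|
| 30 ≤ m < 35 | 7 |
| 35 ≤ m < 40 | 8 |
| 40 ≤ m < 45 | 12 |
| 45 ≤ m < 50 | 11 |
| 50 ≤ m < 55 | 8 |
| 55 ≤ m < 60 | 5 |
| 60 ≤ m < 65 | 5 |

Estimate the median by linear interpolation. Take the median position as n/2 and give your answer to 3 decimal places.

Cumulative frequencies: 7, 15, 27, 38, 46, 51, 56
n = 56; position = n/2 = 28.
This falls in the class 45 ≤ m < 50: L = 45, F = 27, f = 11, h = 5.
Median ≈ 45 + ((28 − 27) / 11) × 5 = 45.4545

45.455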